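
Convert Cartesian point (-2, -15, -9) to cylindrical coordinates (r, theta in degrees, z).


r = sqrt((-2)^2 + (-15)^2) = 15.1327
theta = atan2(-15, -2) = 262.4054 deg
z = -9

r = 15.1327, theta = 262.4054 deg, z = -9


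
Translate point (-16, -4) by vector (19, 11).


Translation: (x+dx, y+dy) = (-16+19, -4+11) = (3, 7)

(3, 7)


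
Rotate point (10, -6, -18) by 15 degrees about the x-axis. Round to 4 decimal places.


x' = 10
y' = -6*cos(15) - -18*sin(15) = -1.1368
z' = -6*sin(15) + -18*cos(15) = -18.9396

(10, -1.1368, -18.9396)


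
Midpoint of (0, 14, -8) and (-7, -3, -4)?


Midpoint = ((0+-7)/2, (14+-3)/2, (-8+-4)/2) = (-3.5, 5.5, -6)

(-3.5, 5.5, -6)


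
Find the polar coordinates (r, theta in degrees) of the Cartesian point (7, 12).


r = sqrt(7^2 + 12^2) = 13.8924
theta = atan2(12, 7) = 59.7436 degrees

r = 13.8924, theta = 59.7436 degrees


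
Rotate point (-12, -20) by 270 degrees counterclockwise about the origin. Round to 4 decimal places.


x' = -12*cos(270) - -20*sin(270) = -20
y' = -12*sin(270) + -20*cos(270) = 12

(-20, 12)


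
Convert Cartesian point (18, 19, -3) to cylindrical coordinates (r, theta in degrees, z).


r = sqrt(18^2 + 19^2) = 26.1725
theta = atan2(19, 18) = 46.5482 deg
z = -3

r = 26.1725, theta = 46.5482 deg, z = -3


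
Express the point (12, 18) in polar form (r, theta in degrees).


r = sqrt(12^2 + 18^2) = 21.6333
theta = atan2(18, 12) = 56.3099 degrees

r = 21.6333, theta = 56.3099 degrees


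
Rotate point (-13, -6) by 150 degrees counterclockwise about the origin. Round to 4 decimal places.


x' = -13*cos(150) - -6*sin(150) = 14.2583
y' = -13*sin(150) + -6*cos(150) = -1.3038

(14.2583, -1.3038)


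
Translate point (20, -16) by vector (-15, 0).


Translation: (x+dx, y+dy) = (20+-15, -16+0) = (5, -16)

(5, -16)


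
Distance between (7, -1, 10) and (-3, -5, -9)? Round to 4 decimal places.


d = sqrt((-3-7)^2 + (-5--1)^2 + (-9-10)^2) = 21.8403

21.8403


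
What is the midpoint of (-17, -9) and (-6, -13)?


Midpoint = ((-17+-6)/2, (-9+-13)/2) = (-11.5, -11)

(-11.5, -11)


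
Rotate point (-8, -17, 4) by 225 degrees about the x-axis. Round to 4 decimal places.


x' = -8
y' = -17*cos(225) - 4*sin(225) = 14.8492
z' = -17*sin(225) + 4*cos(225) = 9.1924

(-8, 14.8492, 9.1924)


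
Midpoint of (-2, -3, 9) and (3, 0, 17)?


Midpoint = ((-2+3)/2, (-3+0)/2, (9+17)/2) = (0.5, -1.5, 13)

(0.5, -1.5, 13)


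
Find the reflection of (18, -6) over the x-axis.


Reflection across x-axis: (x, y) -> (x, -y)
(18, -6) -> (18, 6)

(18, 6)


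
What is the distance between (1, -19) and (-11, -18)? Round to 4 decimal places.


d = sqrt((-11-1)^2 + (-18--19)^2) = 12.0416

12.0416


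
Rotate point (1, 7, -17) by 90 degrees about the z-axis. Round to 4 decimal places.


x' = 1*cos(90) - 7*sin(90) = -7
y' = 1*sin(90) + 7*cos(90) = 1
z' = -17

(-7, 1, -17)


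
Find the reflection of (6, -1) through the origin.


Reflection through origin: (x, y) -> (-x, -y)
(6, -1) -> (-6, 1)

(-6, 1)


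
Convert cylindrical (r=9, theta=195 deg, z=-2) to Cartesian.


x = 9 * cos(195) = -8.6933
y = 9 * sin(195) = -2.3294
z = -2

(-8.6933, -2.3294, -2)


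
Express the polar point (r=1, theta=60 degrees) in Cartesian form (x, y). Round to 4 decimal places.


x = 1 * cos(60) = 0.5
y = 1 * sin(60) = 0.866

(0.5, 0.866)


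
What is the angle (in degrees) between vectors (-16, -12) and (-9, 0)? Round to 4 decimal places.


dot = -16*-9 + -12*0 = 144
|u| = 20, |v| = 9
cos(angle) = 0.8
angle = 36.8699 degrees

36.8699 degrees


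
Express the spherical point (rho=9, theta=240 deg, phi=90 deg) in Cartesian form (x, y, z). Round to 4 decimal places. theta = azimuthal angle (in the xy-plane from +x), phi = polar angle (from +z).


x = 9 * sin(90) * cos(240) = -4.5
y = 9 * sin(90) * sin(240) = -7.7942
z = 9 * cos(90) = 0

(-4.5, -7.7942, 0)


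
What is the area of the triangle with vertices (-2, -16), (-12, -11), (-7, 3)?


Area = |x1(y2-y3) + x2(y3-y1) + x3(y1-y2)| / 2
= |-2*(-11-3) + -12*(3--16) + -7*(-16--11)| / 2
= 82.5

82.5


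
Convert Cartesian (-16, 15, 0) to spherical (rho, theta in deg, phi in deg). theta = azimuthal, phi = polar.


rho = sqrt((-16)^2 + 15^2 + 0^2) = 21.9317
theta = atan2(15, -16) = 136.8476 deg
phi = acos(0/21.9317) = 90 deg

rho = 21.9317, theta = 136.8476 deg, phi = 90 deg


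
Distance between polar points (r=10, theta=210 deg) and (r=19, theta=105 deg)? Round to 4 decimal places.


d = sqrt(r1^2 + r2^2 - 2*r1*r2*cos(t2-t1))
d = sqrt(10^2 + 19^2 - 2*10*19*cos(105-210)) = 23.6506

23.6506


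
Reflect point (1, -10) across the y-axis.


Reflection across y-axis: (x, y) -> (-x, y)
(1, -10) -> (-1, -10)

(-1, -10)


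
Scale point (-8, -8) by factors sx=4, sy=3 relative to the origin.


Scaling: (x*sx, y*sy) = (-8*4, -8*3) = (-32, -24)

(-32, -24)


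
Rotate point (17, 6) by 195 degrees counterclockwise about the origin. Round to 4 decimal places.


x' = 17*cos(195) - 6*sin(195) = -14.8678
y' = 17*sin(195) + 6*cos(195) = -10.1955

(-14.8678, -10.1955)


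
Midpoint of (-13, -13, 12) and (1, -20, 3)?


Midpoint = ((-13+1)/2, (-13+-20)/2, (12+3)/2) = (-6, -16.5, 7.5)

(-6, -16.5, 7.5)


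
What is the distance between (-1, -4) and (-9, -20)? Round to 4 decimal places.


d = sqrt((-9--1)^2 + (-20--4)^2) = 17.8885

17.8885


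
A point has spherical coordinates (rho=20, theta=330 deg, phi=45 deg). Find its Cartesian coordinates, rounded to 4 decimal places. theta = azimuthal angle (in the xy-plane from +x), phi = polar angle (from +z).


x = 20 * sin(45) * cos(330) = 12.2474
y = 20 * sin(45) * sin(330) = -7.0711
z = 20 * cos(45) = 14.1421

(12.2474, -7.0711, 14.1421)


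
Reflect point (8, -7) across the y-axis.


Reflection across y-axis: (x, y) -> (-x, y)
(8, -7) -> (-8, -7)

(-8, -7)


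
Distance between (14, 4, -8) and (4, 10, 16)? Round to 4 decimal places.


d = sqrt((4-14)^2 + (10-4)^2 + (16--8)^2) = 26.6833

26.6833


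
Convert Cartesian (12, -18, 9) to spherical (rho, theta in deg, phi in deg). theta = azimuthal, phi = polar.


rho = sqrt(12^2 + (-18)^2 + 9^2) = 23.4307
theta = atan2(-18, 12) = 303.6901 deg
phi = acos(9/23.4307) = 67.4115 deg

rho = 23.4307, theta = 303.6901 deg, phi = 67.4115 deg


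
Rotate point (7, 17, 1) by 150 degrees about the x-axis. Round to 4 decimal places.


x' = 7
y' = 17*cos(150) - 1*sin(150) = -15.2224
z' = 17*sin(150) + 1*cos(150) = 7.634

(7, -15.2224, 7.634)


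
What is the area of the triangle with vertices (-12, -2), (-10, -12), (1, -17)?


Area = |x1(y2-y3) + x2(y3-y1) + x3(y1-y2)| / 2
= |-12*(-12--17) + -10*(-17--2) + 1*(-2--12)| / 2
= 50

50


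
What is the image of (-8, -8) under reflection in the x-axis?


Reflection across x-axis: (x, y) -> (x, -y)
(-8, -8) -> (-8, 8)

(-8, 8)


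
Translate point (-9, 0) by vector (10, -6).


Translation: (x+dx, y+dy) = (-9+10, 0+-6) = (1, -6)

(1, -6)


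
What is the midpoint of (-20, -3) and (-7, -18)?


Midpoint = ((-20+-7)/2, (-3+-18)/2) = (-13.5, -10.5)

(-13.5, -10.5)


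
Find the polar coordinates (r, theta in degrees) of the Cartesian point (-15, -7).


r = sqrt((-15)^2 + (-7)^2) = 16.5529
theta = atan2(-7, -15) = 205.0169 degrees

r = 16.5529, theta = 205.0169 degrees


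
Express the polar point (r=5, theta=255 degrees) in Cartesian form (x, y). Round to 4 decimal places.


x = 5 * cos(255) = -1.2941
y = 5 * sin(255) = -4.8296

(-1.2941, -4.8296)


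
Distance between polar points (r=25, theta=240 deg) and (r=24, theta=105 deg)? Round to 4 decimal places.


d = sqrt(r1^2 + r2^2 - 2*r1*r2*cos(t2-t1))
d = sqrt(25^2 + 24^2 - 2*25*24*cos(105-240)) = 45.2717

45.2717


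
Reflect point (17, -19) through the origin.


Reflection through origin: (x, y) -> (-x, -y)
(17, -19) -> (-17, 19)

(-17, 19)


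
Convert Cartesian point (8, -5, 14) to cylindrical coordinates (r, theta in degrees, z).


r = sqrt(8^2 + (-5)^2) = 9.434
theta = atan2(-5, 8) = 327.9946 deg
z = 14

r = 9.434, theta = 327.9946 deg, z = 14


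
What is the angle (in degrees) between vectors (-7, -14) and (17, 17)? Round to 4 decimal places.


dot = -7*17 + -14*17 = -357
|u| = 15.6525, |v| = 24.0416
cos(angle) = -0.9487
angle = 161.5651 degrees

161.5651 degrees


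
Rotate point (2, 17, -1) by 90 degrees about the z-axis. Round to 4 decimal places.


x' = 2*cos(90) - 17*sin(90) = -17
y' = 2*sin(90) + 17*cos(90) = 2
z' = -1

(-17, 2, -1)


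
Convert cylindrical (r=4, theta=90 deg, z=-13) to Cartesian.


x = 4 * cos(90) = 0
y = 4 * sin(90) = 4
z = -13

(0, 4, -13)


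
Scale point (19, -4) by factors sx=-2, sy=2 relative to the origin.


Scaling: (x*sx, y*sy) = (19*-2, -4*2) = (-38, -8)

(-38, -8)


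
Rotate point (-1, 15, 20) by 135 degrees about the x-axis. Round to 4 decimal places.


x' = -1
y' = 15*cos(135) - 20*sin(135) = -24.7487
z' = 15*sin(135) + 20*cos(135) = -3.5355

(-1, -24.7487, -3.5355)


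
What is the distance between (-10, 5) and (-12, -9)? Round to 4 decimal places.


d = sqrt((-12--10)^2 + (-9-5)^2) = 14.1421

14.1421


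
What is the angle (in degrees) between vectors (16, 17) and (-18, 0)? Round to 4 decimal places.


dot = 16*-18 + 17*0 = -288
|u| = 23.3452, |v| = 18
cos(angle) = -0.6854
angle = 133.2643 degrees

133.2643 degrees


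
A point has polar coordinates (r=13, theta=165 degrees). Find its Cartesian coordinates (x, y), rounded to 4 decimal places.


x = 13 * cos(165) = -12.557
y = 13 * sin(165) = 3.3646

(-12.557, 3.3646)


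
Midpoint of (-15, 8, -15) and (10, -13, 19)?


Midpoint = ((-15+10)/2, (8+-13)/2, (-15+19)/2) = (-2.5, -2.5, 2)

(-2.5, -2.5, 2)


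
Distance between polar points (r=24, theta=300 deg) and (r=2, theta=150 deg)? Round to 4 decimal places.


d = sqrt(r1^2 + r2^2 - 2*r1*r2*cos(t2-t1))
d = sqrt(24^2 + 2^2 - 2*24*2*cos(150-300)) = 25.7515

25.7515


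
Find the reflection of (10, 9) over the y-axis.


Reflection across y-axis: (x, y) -> (-x, y)
(10, 9) -> (-10, 9)

(-10, 9)


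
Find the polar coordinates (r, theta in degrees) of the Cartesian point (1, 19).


r = sqrt(1^2 + 19^2) = 19.0263
theta = atan2(19, 1) = 86.9872 degrees

r = 19.0263, theta = 86.9872 degrees


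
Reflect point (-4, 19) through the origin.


Reflection through origin: (x, y) -> (-x, -y)
(-4, 19) -> (4, -19)

(4, -19)


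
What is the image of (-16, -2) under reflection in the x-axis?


Reflection across x-axis: (x, y) -> (x, -y)
(-16, -2) -> (-16, 2)

(-16, 2)


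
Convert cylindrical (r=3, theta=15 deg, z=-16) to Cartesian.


x = 3 * cos(15) = 2.8978
y = 3 * sin(15) = 0.7765
z = -16

(2.8978, 0.7765, -16)


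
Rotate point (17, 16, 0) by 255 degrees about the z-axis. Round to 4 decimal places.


x' = 17*cos(255) - 16*sin(255) = 11.0549
y' = 17*sin(255) + 16*cos(255) = -20.5618
z' = 0

(11.0549, -20.5618, 0)


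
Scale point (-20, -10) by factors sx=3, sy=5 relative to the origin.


Scaling: (x*sx, y*sy) = (-20*3, -10*5) = (-60, -50)

(-60, -50)


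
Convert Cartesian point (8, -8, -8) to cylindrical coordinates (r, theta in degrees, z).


r = sqrt(8^2 + (-8)^2) = 11.3137
theta = atan2(-8, 8) = 315 deg
z = -8

r = 11.3137, theta = 315 deg, z = -8


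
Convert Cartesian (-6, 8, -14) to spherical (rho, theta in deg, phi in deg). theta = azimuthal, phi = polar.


rho = sqrt((-6)^2 + 8^2 + (-14)^2) = 17.2047
theta = atan2(8, -6) = 126.8699 deg
phi = acos(-14/17.2047) = 144.4623 deg

rho = 17.2047, theta = 126.8699 deg, phi = 144.4623 deg


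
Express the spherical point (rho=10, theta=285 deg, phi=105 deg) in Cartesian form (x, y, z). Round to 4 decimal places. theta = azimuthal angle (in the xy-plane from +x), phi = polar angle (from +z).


x = 10 * sin(105) * cos(285) = 2.5
y = 10 * sin(105) * sin(285) = -9.3301
z = 10 * cos(105) = -2.5882

(2.5, -9.3301, -2.5882)


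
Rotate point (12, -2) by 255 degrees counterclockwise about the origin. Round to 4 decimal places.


x' = 12*cos(255) - -2*sin(255) = -5.0377
y' = 12*sin(255) + -2*cos(255) = -11.0735

(-5.0377, -11.0735)


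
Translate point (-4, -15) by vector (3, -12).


Translation: (x+dx, y+dy) = (-4+3, -15+-12) = (-1, -27)

(-1, -27)


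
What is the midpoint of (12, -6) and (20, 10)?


Midpoint = ((12+20)/2, (-6+10)/2) = (16, 2)

(16, 2)


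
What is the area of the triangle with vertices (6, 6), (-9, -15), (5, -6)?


Area = |x1(y2-y3) + x2(y3-y1) + x3(y1-y2)| / 2
= |6*(-15--6) + -9*(-6-6) + 5*(6--15)| / 2
= 79.5

79.5


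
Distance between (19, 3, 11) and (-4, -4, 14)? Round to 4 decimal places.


d = sqrt((-4-19)^2 + (-4-3)^2 + (14-11)^2) = 24.2281

24.2281


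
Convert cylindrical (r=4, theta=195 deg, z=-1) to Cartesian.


x = 4 * cos(195) = -3.8637
y = 4 * sin(195) = -1.0353
z = -1

(-3.8637, -1.0353, -1)


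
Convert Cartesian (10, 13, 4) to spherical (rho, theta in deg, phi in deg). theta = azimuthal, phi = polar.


rho = sqrt(10^2 + 13^2 + 4^2) = 16.8819
theta = atan2(13, 10) = 52.4314 deg
phi = acos(4/16.8819) = 76.294 deg

rho = 16.8819, theta = 52.4314 deg, phi = 76.294 deg


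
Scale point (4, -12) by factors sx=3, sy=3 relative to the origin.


Scaling: (x*sx, y*sy) = (4*3, -12*3) = (12, -36)

(12, -36)


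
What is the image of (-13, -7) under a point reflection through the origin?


Reflection through origin: (x, y) -> (-x, -y)
(-13, -7) -> (13, 7)

(13, 7)


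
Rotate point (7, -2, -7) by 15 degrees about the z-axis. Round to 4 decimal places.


x' = 7*cos(15) - -2*sin(15) = 7.2791
y' = 7*sin(15) + -2*cos(15) = -0.1201
z' = -7

(7.2791, -0.1201, -7)


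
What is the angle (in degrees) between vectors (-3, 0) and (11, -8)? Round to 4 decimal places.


dot = -3*11 + 0*-8 = -33
|u| = 3, |v| = 13.6015
cos(angle) = -0.8087
angle = 143.9726 degrees

143.9726 degrees


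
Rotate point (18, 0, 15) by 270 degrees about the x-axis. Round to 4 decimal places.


x' = 18
y' = 0*cos(270) - 15*sin(270) = 15
z' = 0*sin(270) + 15*cos(270) = 0

(18, 15, 0)


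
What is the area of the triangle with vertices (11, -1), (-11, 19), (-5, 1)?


Area = |x1(y2-y3) + x2(y3-y1) + x3(y1-y2)| / 2
= |11*(19-1) + -11*(1--1) + -5*(-1-19)| / 2
= 138

138


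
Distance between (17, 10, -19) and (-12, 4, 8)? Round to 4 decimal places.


d = sqrt((-12-17)^2 + (4-10)^2 + (8--19)^2) = 40.0749

40.0749


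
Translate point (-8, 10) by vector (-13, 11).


Translation: (x+dx, y+dy) = (-8+-13, 10+11) = (-21, 21)

(-21, 21)


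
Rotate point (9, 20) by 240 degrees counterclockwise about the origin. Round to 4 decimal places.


x' = 9*cos(240) - 20*sin(240) = 12.8205
y' = 9*sin(240) + 20*cos(240) = -17.7942

(12.8205, -17.7942)


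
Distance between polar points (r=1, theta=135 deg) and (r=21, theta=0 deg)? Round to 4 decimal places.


d = sqrt(r1^2 + r2^2 - 2*r1*r2*cos(t2-t1))
d = sqrt(1^2 + 21^2 - 2*1*21*cos(0-135)) = 21.7186

21.7186


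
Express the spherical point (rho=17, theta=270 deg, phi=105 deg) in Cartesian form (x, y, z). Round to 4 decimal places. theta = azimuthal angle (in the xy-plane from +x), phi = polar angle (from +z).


x = 17 * sin(105) * cos(270) = 0
y = 17 * sin(105) * sin(270) = -16.4207
z = 17 * cos(105) = -4.3999

(0, -16.4207, -4.3999)


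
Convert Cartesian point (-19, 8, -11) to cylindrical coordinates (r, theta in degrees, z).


r = sqrt((-19)^2 + 8^2) = 20.6155
theta = atan2(8, -19) = 157.1663 deg
z = -11

r = 20.6155, theta = 157.1663 deg, z = -11


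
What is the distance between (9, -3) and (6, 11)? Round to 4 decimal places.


d = sqrt((6-9)^2 + (11--3)^2) = 14.3178

14.3178


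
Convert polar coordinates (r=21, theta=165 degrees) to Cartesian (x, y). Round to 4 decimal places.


x = 21 * cos(165) = -20.2844
y = 21 * sin(165) = 5.4352

(-20.2844, 5.4352)


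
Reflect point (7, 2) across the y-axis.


Reflection across y-axis: (x, y) -> (-x, y)
(7, 2) -> (-7, 2)

(-7, 2)


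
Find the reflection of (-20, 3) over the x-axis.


Reflection across x-axis: (x, y) -> (x, -y)
(-20, 3) -> (-20, -3)

(-20, -3)


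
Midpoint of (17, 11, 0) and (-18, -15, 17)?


Midpoint = ((17+-18)/2, (11+-15)/2, (0+17)/2) = (-0.5, -2, 8.5)

(-0.5, -2, 8.5)


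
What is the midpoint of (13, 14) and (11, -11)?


Midpoint = ((13+11)/2, (14+-11)/2) = (12, 1.5)

(12, 1.5)


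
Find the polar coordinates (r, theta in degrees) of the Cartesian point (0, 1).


r = sqrt(0^2 + 1^2) = 1
theta = atan2(1, 0) = 90 degrees

r = 1, theta = 90 degrees


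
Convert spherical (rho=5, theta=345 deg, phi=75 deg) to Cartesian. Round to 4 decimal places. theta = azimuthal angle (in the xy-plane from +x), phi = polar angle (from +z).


x = 5 * sin(75) * cos(345) = 4.6651
y = 5 * sin(75) * sin(345) = -1.25
z = 5 * cos(75) = 1.2941

(4.6651, -1.25, 1.2941)


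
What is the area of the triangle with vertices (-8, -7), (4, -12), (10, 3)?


Area = |x1(y2-y3) + x2(y3-y1) + x3(y1-y2)| / 2
= |-8*(-12-3) + 4*(3--7) + 10*(-7--12)| / 2
= 105

105


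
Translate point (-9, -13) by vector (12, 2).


Translation: (x+dx, y+dy) = (-9+12, -13+2) = (3, -11)

(3, -11)


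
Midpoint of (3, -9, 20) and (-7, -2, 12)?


Midpoint = ((3+-7)/2, (-9+-2)/2, (20+12)/2) = (-2, -5.5, 16)

(-2, -5.5, 16)


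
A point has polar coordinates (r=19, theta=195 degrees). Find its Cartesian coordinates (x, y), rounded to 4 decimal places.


x = 19 * cos(195) = -18.3526
y = 19 * sin(195) = -4.9176

(-18.3526, -4.9176)


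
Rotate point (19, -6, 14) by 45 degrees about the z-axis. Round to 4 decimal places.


x' = 19*cos(45) - -6*sin(45) = 17.6777
y' = 19*sin(45) + -6*cos(45) = 9.1924
z' = 14

(17.6777, 9.1924, 14)


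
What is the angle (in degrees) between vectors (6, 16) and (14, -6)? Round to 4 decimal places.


dot = 6*14 + 16*-6 = -12
|u| = 17.088, |v| = 15.2315
cos(angle) = -0.0461
angle = 92.6425 degrees

92.6425 degrees


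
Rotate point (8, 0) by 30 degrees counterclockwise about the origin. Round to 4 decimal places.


x' = 8*cos(30) - 0*sin(30) = 6.9282
y' = 8*sin(30) + 0*cos(30) = 4

(6.9282, 4)


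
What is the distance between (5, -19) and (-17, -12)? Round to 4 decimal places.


d = sqrt((-17-5)^2 + (-12--19)^2) = 23.0868

23.0868


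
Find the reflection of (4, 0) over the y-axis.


Reflection across y-axis: (x, y) -> (-x, y)
(4, 0) -> (-4, 0)

(-4, 0)


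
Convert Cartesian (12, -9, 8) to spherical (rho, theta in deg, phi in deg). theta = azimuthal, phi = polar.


rho = sqrt(12^2 + (-9)^2 + 8^2) = 17
theta = atan2(-9, 12) = 323.1301 deg
phi = acos(8/17) = 61.9275 deg

rho = 17, theta = 323.1301 deg, phi = 61.9275 deg


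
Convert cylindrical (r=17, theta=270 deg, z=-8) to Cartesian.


x = 17 * cos(270) = 0
y = 17 * sin(270) = -17
z = -8

(0, -17, -8)


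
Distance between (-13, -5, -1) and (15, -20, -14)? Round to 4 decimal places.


d = sqrt((15--13)^2 + (-20--5)^2 + (-14--1)^2) = 34.322

34.322


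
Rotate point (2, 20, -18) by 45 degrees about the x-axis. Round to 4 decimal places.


x' = 2
y' = 20*cos(45) - -18*sin(45) = 26.8701
z' = 20*sin(45) + -18*cos(45) = 1.4142

(2, 26.8701, 1.4142)


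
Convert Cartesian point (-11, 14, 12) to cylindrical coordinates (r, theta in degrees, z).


r = sqrt((-11)^2 + 14^2) = 17.8045
theta = atan2(14, -11) = 128.1572 deg
z = 12

r = 17.8045, theta = 128.1572 deg, z = 12


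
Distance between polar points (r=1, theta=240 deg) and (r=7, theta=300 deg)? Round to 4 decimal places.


d = sqrt(r1^2 + r2^2 - 2*r1*r2*cos(t2-t1))
d = sqrt(1^2 + 7^2 - 2*1*7*cos(300-240)) = 6.5574

6.5574


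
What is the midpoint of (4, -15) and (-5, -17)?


Midpoint = ((4+-5)/2, (-15+-17)/2) = (-0.5, -16)

(-0.5, -16)


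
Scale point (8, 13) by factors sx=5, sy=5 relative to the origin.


Scaling: (x*sx, y*sy) = (8*5, 13*5) = (40, 65)

(40, 65)


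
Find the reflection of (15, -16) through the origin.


Reflection through origin: (x, y) -> (-x, -y)
(15, -16) -> (-15, 16)

(-15, 16)


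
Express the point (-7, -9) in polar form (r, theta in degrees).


r = sqrt((-7)^2 + (-9)^2) = 11.4018
theta = atan2(-9, -7) = 232.125 degrees

r = 11.4018, theta = 232.125 degrees


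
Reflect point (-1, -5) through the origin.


Reflection through origin: (x, y) -> (-x, -y)
(-1, -5) -> (1, 5)

(1, 5)


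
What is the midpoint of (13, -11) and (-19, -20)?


Midpoint = ((13+-19)/2, (-11+-20)/2) = (-3, -15.5)

(-3, -15.5)


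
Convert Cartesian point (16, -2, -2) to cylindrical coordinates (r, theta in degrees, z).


r = sqrt(16^2 + (-2)^2) = 16.1245
theta = atan2(-2, 16) = 352.875 deg
z = -2

r = 16.1245, theta = 352.875 deg, z = -2


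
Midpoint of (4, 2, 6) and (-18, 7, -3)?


Midpoint = ((4+-18)/2, (2+7)/2, (6+-3)/2) = (-7, 4.5, 1.5)

(-7, 4.5, 1.5)


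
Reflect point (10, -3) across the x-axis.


Reflection across x-axis: (x, y) -> (x, -y)
(10, -3) -> (10, 3)

(10, 3)


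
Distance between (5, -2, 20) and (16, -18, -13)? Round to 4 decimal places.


d = sqrt((16-5)^2 + (-18--2)^2 + (-13-20)^2) = 38.2884

38.2884


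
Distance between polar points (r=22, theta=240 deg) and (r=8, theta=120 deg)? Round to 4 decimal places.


d = sqrt(r1^2 + r2^2 - 2*r1*r2*cos(t2-t1))
d = sqrt(22^2 + 8^2 - 2*22*8*cos(120-240)) = 26.9072

26.9072


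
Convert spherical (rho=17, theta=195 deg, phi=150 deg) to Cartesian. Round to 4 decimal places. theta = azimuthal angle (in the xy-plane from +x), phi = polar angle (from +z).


x = 17 * sin(150) * cos(195) = -8.2104
y = 17 * sin(150) * sin(195) = -2.2
z = 17 * cos(150) = -14.7224

(-8.2104, -2.2, -14.7224)


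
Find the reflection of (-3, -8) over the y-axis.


Reflection across y-axis: (x, y) -> (-x, y)
(-3, -8) -> (3, -8)

(3, -8)


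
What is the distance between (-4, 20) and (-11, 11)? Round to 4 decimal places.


d = sqrt((-11--4)^2 + (11-20)^2) = 11.4018

11.4018


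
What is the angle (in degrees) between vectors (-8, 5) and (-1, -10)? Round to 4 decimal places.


dot = -8*-1 + 5*-10 = -42
|u| = 9.434, |v| = 10.0499
cos(angle) = -0.443
angle = 116.2948 degrees

116.2948 degrees


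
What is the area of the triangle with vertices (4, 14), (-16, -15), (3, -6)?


Area = |x1(y2-y3) + x2(y3-y1) + x3(y1-y2)| / 2
= |4*(-15--6) + -16*(-6-14) + 3*(14--15)| / 2
= 185.5

185.5


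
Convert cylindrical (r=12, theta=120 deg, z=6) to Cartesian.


x = 12 * cos(120) = -6
y = 12 * sin(120) = 10.3923
z = 6

(-6, 10.3923, 6)


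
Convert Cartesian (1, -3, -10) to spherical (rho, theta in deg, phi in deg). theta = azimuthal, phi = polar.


rho = sqrt(1^2 + (-3)^2 + (-10)^2) = 10.4881
theta = atan2(-3, 1) = 288.4349 deg
phi = acos(-10/10.4881) = 162.4516 deg

rho = 10.4881, theta = 288.4349 deg, phi = 162.4516 deg


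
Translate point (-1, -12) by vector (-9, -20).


Translation: (x+dx, y+dy) = (-1+-9, -12+-20) = (-10, -32)

(-10, -32)


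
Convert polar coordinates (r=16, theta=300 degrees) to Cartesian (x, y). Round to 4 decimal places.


x = 16 * cos(300) = 8
y = 16 * sin(300) = -13.8564

(8, -13.8564)


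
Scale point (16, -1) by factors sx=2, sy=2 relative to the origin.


Scaling: (x*sx, y*sy) = (16*2, -1*2) = (32, -2)

(32, -2)


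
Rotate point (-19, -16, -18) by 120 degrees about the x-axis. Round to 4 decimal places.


x' = -19
y' = -16*cos(120) - -18*sin(120) = 23.5885
z' = -16*sin(120) + -18*cos(120) = -4.8564

(-19, 23.5885, -4.8564)


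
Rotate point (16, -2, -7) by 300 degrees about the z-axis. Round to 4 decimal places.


x' = 16*cos(300) - -2*sin(300) = 6.2679
y' = 16*sin(300) + -2*cos(300) = -14.8564
z' = -7

(6.2679, -14.8564, -7)


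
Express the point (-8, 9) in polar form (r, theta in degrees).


r = sqrt((-8)^2 + 9^2) = 12.0416
theta = atan2(9, -8) = 131.6335 degrees

r = 12.0416, theta = 131.6335 degrees


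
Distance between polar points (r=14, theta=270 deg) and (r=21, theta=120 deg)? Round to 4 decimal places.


d = sqrt(r1^2 + r2^2 - 2*r1*r2*cos(t2-t1))
d = sqrt(14^2 + 21^2 - 2*14*21*cos(120-270)) = 33.8559

33.8559


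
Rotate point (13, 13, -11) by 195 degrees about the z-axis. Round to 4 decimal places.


x' = 13*cos(195) - 13*sin(195) = -9.1924
y' = 13*sin(195) + 13*cos(195) = -15.9217
z' = -11

(-9.1924, -15.9217, -11)


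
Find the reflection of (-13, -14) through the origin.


Reflection through origin: (x, y) -> (-x, -y)
(-13, -14) -> (13, 14)

(13, 14)


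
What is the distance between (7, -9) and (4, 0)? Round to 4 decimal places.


d = sqrt((4-7)^2 + (0--9)^2) = 9.4868

9.4868


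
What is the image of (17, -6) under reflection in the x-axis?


Reflection across x-axis: (x, y) -> (x, -y)
(17, -6) -> (17, 6)

(17, 6)


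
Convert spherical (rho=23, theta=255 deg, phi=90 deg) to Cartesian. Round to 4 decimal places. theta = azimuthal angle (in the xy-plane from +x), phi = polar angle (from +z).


x = 23 * sin(90) * cos(255) = -5.9528
y = 23 * sin(90) * sin(255) = -22.2163
z = 23 * cos(90) = 0

(-5.9528, -22.2163, 0)


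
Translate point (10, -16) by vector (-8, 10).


Translation: (x+dx, y+dy) = (10+-8, -16+10) = (2, -6)

(2, -6)


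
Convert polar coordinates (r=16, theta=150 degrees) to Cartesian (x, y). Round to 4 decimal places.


x = 16 * cos(150) = -13.8564
y = 16 * sin(150) = 8

(-13.8564, 8)


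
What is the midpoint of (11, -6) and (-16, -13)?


Midpoint = ((11+-16)/2, (-6+-13)/2) = (-2.5, -9.5)

(-2.5, -9.5)


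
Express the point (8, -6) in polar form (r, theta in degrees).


r = sqrt(8^2 + (-6)^2) = 10
theta = atan2(-6, 8) = 323.1301 degrees

r = 10, theta = 323.1301 degrees


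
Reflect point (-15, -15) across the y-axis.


Reflection across y-axis: (x, y) -> (-x, y)
(-15, -15) -> (15, -15)

(15, -15)


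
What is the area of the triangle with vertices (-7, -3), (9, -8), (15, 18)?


Area = |x1(y2-y3) + x2(y3-y1) + x3(y1-y2)| / 2
= |-7*(-8-18) + 9*(18--3) + 15*(-3--8)| / 2
= 223

223


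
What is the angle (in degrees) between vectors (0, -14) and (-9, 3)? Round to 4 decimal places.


dot = 0*-9 + -14*3 = -42
|u| = 14, |v| = 9.4868
cos(angle) = -0.3162
angle = 108.4349 degrees

108.4349 degrees


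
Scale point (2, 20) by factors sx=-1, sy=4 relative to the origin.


Scaling: (x*sx, y*sy) = (2*-1, 20*4) = (-2, 80)

(-2, 80)


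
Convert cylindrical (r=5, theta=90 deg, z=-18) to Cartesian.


x = 5 * cos(90) = 0
y = 5 * sin(90) = 5
z = -18

(0, 5, -18)


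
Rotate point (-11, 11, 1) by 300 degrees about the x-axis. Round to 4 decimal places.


x' = -11
y' = 11*cos(300) - 1*sin(300) = 6.366
z' = 11*sin(300) + 1*cos(300) = -9.0263

(-11, 6.366, -9.0263)


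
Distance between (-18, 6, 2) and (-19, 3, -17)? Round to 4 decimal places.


d = sqrt((-19--18)^2 + (3-6)^2 + (-17-2)^2) = 19.2614

19.2614


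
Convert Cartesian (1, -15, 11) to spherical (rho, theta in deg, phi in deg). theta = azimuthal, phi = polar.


rho = sqrt(1^2 + (-15)^2 + 11^2) = 18.6279
theta = atan2(-15, 1) = 273.8141 deg
phi = acos(11/18.6279) = 53.8067 deg

rho = 18.6279, theta = 273.8141 deg, phi = 53.8067 deg


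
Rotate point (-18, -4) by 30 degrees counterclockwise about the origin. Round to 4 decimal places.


x' = -18*cos(30) - -4*sin(30) = -13.5885
y' = -18*sin(30) + -4*cos(30) = -12.4641

(-13.5885, -12.4641)


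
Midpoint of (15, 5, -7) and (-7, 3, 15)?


Midpoint = ((15+-7)/2, (5+3)/2, (-7+15)/2) = (4, 4, 4)

(4, 4, 4)


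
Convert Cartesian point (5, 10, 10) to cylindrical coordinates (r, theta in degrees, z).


r = sqrt(5^2 + 10^2) = 11.1803
theta = atan2(10, 5) = 63.4349 deg
z = 10

r = 11.1803, theta = 63.4349 deg, z = 10


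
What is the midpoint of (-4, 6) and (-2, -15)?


Midpoint = ((-4+-2)/2, (6+-15)/2) = (-3, -4.5)

(-3, -4.5)


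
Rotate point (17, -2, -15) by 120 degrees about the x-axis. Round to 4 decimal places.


x' = 17
y' = -2*cos(120) - -15*sin(120) = 13.9904
z' = -2*sin(120) + -15*cos(120) = 5.7679

(17, 13.9904, 5.7679)


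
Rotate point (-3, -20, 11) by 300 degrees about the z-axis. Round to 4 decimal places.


x' = -3*cos(300) - -20*sin(300) = -18.8205
y' = -3*sin(300) + -20*cos(300) = -7.4019
z' = 11

(-18.8205, -7.4019, 11)


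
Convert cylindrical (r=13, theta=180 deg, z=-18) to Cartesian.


x = 13 * cos(180) = -13
y = 13 * sin(180) = 0
z = -18

(-13, 0, -18)


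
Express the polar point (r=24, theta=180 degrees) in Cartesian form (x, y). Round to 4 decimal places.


x = 24 * cos(180) = -24
y = 24 * sin(180) = 0

(-24, 0)


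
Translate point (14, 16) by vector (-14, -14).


Translation: (x+dx, y+dy) = (14+-14, 16+-14) = (0, 2)

(0, 2)


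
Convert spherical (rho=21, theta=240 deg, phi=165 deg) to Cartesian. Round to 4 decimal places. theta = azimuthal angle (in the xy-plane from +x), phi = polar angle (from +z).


x = 21 * sin(165) * cos(240) = -2.7176
y = 21 * sin(165) * sin(240) = -4.707
z = 21 * cos(165) = -20.2844

(-2.7176, -4.707, -20.2844)


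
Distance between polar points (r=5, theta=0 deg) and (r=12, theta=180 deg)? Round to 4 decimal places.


d = sqrt(r1^2 + r2^2 - 2*r1*r2*cos(t2-t1))
d = sqrt(5^2 + 12^2 - 2*5*12*cos(180-0)) = 17

17


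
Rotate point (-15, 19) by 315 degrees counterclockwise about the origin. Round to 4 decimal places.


x' = -15*cos(315) - 19*sin(315) = 2.8284
y' = -15*sin(315) + 19*cos(315) = 24.0416

(2.8284, 24.0416)


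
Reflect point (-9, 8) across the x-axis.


Reflection across x-axis: (x, y) -> (x, -y)
(-9, 8) -> (-9, -8)

(-9, -8)


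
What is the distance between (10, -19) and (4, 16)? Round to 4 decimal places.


d = sqrt((4-10)^2 + (16--19)^2) = 35.5106

35.5106


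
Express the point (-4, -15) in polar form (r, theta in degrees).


r = sqrt((-4)^2 + (-15)^2) = 15.5242
theta = atan2(-15, -4) = 255.0686 degrees

r = 15.5242, theta = 255.0686 degrees


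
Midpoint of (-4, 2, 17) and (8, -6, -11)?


Midpoint = ((-4+8)/2, (2+-6)/2, (17+-11)/2) = (2, -2, 3)

(2, -2, 3)


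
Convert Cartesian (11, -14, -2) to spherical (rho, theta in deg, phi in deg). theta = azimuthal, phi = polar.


rho = sqrt(11^2 + (-14)^2 + (-2)^2) = 17.9165
theta = atan2(-14, 11) = 308.1572 deg
phi = acos(-2/17.9165) = 96.4092 deg

rho = 17.9165, theta = 308.1572 deg, phi = 96.4092 deg


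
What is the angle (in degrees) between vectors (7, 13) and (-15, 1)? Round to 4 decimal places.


dot = 7*-15 + 13*1 = -92
|u| = 14.7648, |v| = 15.0333
cos(angle) = -0.4145
angle = 114.4867 degrees

114.4867 degrees


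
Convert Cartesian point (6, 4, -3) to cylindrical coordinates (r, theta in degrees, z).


r = sqrt(6^2 + 4^2) = 7.2111
theta = atan2(4, 6) = 33.6901 deg
z = -3

r = 7.2111, theta = 33.6901 deg, z = -3


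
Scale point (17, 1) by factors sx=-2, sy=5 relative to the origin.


Scaling: (x*sx, y*sy) = (17*-2, 1*5) = (-34, 5)

(-34, 5)


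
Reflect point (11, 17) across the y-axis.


Reflection across y-axis: (x, y) -> (-x, y)
(11, 17) -> (-11, 17)

(-11, 17)


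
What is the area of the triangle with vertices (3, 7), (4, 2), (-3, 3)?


Area = |x1(y2-y3) + x2(y3-y1) + x3(y1-y2)| / 2
= |3*(2-3) + 4*(3-7) + -3*(7-2)| / 2
= 17

17


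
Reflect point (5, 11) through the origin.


Reflection through origin: (x, y) -> (-x, -y)
(5, 11) -> (-5, -11)

(-5, -11)


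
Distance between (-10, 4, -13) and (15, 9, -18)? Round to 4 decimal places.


d = sqrt((15--10)^2 + (9-4)^2 + (-18--13)^2) = 25.9808

25.9808


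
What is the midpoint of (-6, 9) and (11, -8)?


Midpoint = ((-6+11)/2, (9+-8)/2) = (2.5, 0.5)

(2.5, 0.5)


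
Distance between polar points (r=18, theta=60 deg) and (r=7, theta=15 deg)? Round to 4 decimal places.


d = sqrt(r1^2 + r2^2 - 2*r1*r2*cos(t2-t1))
d = sqrt(18^2 + 7^2 - 2*18*7*cos(15-60)) = 13.9574

13.9574


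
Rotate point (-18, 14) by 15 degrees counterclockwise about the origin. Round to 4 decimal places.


x' = -18*cos(15) - 14*sin(15) = -21.0101
y' = -18*sin(15) + 14*cos(15) = 8.8642

(-21.0101, 8.8642)


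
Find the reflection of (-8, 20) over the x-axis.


Reflection across x-axis: (x, y) -> (x, -y)
(-8, 20) -> (-8, -20)

(-8, -20)


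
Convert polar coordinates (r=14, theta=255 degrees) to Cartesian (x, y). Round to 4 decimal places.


x = 14 * cos(255) = -3.6235
y = 14 * sin(255) = -13.523

(-3.6235, -13.523)


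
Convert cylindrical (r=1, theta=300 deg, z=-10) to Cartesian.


x = 1 * cos(300) = 0.5
y = 1 * sin(300) = -0.866
z = -10

(0.5, -0.866, -10)


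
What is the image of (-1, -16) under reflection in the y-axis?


Reflection across y-axis: (x, y) -> (-x, y)
(-1, -16) -> (1, -16)

(1, -16)


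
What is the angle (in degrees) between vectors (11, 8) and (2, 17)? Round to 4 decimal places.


dot = 11*2 + 8*17 = 158
|u| = 13.6015, |v| = 17.1172
cos(angle) = 0.6786
angle = 47.2628 degrees

47.2628 degrees


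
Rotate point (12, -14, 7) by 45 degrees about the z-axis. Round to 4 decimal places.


x' = 12*cos(45) - -14*sin(45) = 18.3848
y' = 12*sin(45) + -14*cos(45) = -1.4142
z' = 7

(18.3848, -1.4142, 7)


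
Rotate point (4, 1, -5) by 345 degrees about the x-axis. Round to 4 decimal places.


x' = 4
y' = 1*cos(345) - -5*sin(345) = -0.3282
z' = 1*sin(345) + -5*cos(345) = -5.0884

(4, -0.3282, -5.0884)


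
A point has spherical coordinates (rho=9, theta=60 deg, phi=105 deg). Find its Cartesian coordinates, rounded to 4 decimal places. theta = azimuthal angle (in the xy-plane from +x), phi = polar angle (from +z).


x = 9 * sin(105) * cos(60) = 4.3467
y = 9 * sin(105) * sin(60) = 7.5286
z = 9 * cos(105) = -2.3294

(4.3467, 7.5286, -2.3294)


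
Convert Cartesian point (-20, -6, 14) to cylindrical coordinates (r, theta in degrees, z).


r = sqrt((-20)^2 + (-6)^2) = 20.8806
theta = atan2(-6, -20) = 196.6992 deg
z = 14

r = 20.8806, theta = 196.6992 deg, z = 14


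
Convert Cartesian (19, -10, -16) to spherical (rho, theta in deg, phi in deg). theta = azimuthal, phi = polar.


rho = sqrt(19^2 + (-10)^2 + (-16)^2) = 26.7769
theta = atan2(-10, 19) = 332.2415 deg
phi = acos(-16/26.7769) = 126.6933 deg

rho = 26.7769, theta = 332.2415 deg, phi = 126.6933 deg


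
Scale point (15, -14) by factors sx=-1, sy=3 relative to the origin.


Scaling: (x*sx, y*sy) = (15*-1, -14*3) = (-15, -42)

(-15, -42)


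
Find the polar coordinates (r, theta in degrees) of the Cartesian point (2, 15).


r = sqrt(2^2 + 15^2) = 15.1327
theta = atan2(15, 2) = 82.4054 degrees

r = 15.1327, theta = 82.4054 degrees


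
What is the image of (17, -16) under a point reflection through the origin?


Reflection through origin: (x, y) -> (-x, -y)
(17, -16) -> (-17, 16)

(-17, 16)


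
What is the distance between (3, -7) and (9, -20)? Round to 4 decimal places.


d = sqrt((9-3)^2 + (-20--7)^2) = 14.3178

14.3178


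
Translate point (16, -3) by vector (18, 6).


Translation: (x+dx, y+dy) = (16+18, -3+6) = (34, 3)

(34, 3)


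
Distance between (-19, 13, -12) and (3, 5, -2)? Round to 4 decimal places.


d = sqrt((3--19)^2 + (5-13)^2 + (-2--12)^2) = 25.4558

25.4558


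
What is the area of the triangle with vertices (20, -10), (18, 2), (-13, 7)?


Area = |x1(y2-y3) + x2(y3-y1) + x3(y1-y2)| / 2
= |20*(2-7) + 18*(7--10) + -13*(-10-2)| / 2
= 181

181


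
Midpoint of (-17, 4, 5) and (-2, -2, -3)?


Midpoint = ((-17+-2)/2, (4+-2)/2, (5+-3)/2) = (-9.5, 1, 1)

(-9.5, 1, 1)


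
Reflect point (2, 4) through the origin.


Reflection through origin: (x, y) -> (-x, -y)
(2, 4) -> (-2, -4)

(-2, -4)


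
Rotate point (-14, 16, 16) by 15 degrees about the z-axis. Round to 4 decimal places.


x' = -14*cos(15) - 16*sin(15) = -17.6641
y' = -14*sin(15) + 16*cos(15) = 11.8313
z' = 16

(-17.6641, 11.8313, 16)


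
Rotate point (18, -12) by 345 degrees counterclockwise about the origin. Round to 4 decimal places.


x' = 18*cos(345) - -12*sin(345) = 14.2808
y' = 18*sin(345) + -12*cos(345) = -16.2499

(14.2808, -16.2499)


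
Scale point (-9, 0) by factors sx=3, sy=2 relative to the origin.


Scaling: (x*sx, y*sy) = (-9*3, 0*2) = (-27, 0)

(-27, 0)


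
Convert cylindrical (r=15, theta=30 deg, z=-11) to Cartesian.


x = 15 * cos(30) = 12.9904
y = 15 * sin(30) = 7.5
z = -11

(12.9904, 7.5, -11)


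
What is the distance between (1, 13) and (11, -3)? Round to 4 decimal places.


d = sqrt((11-1)^2 + (-3-13)^2) = 18.868

18.868


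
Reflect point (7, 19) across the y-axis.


Reflection across y-axis: (x, y) -> (-x, y)
(7, 19) -> (-7, 19)

(-7, 19)


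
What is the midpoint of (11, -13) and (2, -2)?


Midpoint = ((11+2)/2, (-13+-2)/2) = (6.5, -7.5)

(6.5, -7.5)


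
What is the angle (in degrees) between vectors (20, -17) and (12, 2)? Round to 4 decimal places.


dot = 20*12 + -17*2 = 206
|u| = 26.2488, |v| = 12.1655
cos(angle) = 0.6451
angle = 49.8269 degrees

49.8269 degrees


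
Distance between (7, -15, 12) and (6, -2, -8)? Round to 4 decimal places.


d = sqrt((6-7)^2 + (-2--15)^2 + (-8-12)^2) = 23.8747

23.8747


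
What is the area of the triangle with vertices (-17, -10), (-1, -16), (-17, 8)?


Area = |x1(y2-y3) + x2(y3-y1) + x3(y1-y2)| / 2
= |-17*(-16-8) + -1*(8--10) + -17*(-10--16)| / 2
= 144

144


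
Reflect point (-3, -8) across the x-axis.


Reflection across x-axis: (x, y) -> (x, -y)
(-3, -8) -> (-3, 8)

(-3, 8)


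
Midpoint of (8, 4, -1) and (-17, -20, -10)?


Midpoint = ((8+-17)/2, (4+-20)/2, (-1+-10)/2) = (-4.5, -8, -5.5)

(-4.5, -8, -5.5)


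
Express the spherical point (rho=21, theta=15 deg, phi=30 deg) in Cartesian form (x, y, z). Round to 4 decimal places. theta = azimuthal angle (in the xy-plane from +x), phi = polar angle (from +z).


x = 21 * sin(30) * cos(15) = 10.1422
y = 21 * sin(30) * sin(15) = 2.7176
z = 21 * cos(30) = 18.1865

(10.1422, 2.7176, 18.1865)


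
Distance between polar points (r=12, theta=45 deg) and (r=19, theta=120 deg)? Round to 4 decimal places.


d = sqrt(r1^2 + r2^2 - 2*r1*r2*cos(t2-t1))
d = sqrt(12^2 + 19^2 - 2*12*19*cos(120-45)) = 19.6718

19.6718


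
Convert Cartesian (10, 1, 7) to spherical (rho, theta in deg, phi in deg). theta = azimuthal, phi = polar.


rho = sqrt(10^2 + 1^2 + 7^2) = 12.2474
theta = atan2(1, 10) = 5.7106 deg
phi = acos(7/12.2474) = 55.1418 deg

rho = 12.2474, theta = 5.7106 deg, phi = 55.1418 deg


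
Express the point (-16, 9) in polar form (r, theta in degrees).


r = sqrt((-16)^2 + 9^2) = 18.3576
theta = atan2(9, -16) = 150.6422 degrees

r = 18.3576, theta = 150.6422 degrees


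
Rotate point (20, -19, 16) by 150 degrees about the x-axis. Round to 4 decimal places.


x' = 20
y' = -19*cos(150) - 16*sin(150) = 8.4545
z' = -19*sin(150) + 16*cos(150) = -23.3564

(20, 8.4545, -23.3564)


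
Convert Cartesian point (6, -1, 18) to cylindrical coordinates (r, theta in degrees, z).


r = sqrt(6^2 + (-1)^2) = 6.0828
theta = atan2(-1, 6) = 350.5377 deg
z = 18

r = 6.0828, theta = 350.5377 deg, z = 18


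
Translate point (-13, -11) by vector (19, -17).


Translation: (x+dx, y+dy) = (-13+19, -11+-17) = (6, -28)

(6, -28)


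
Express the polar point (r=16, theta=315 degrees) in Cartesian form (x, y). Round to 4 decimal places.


x = 16 * cos(315) = 11.3137
y = 16 * sin(315) = -11.3137

(11.3137, -11.3137)


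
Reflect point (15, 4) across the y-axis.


Reflection across y-axis: (x, y) -> (-x, y)
(15, 4) -> (-15, 4)

(-15, 4)
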